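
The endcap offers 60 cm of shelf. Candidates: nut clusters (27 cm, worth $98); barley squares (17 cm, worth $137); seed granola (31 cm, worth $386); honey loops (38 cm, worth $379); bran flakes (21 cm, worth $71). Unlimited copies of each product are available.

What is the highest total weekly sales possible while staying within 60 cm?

523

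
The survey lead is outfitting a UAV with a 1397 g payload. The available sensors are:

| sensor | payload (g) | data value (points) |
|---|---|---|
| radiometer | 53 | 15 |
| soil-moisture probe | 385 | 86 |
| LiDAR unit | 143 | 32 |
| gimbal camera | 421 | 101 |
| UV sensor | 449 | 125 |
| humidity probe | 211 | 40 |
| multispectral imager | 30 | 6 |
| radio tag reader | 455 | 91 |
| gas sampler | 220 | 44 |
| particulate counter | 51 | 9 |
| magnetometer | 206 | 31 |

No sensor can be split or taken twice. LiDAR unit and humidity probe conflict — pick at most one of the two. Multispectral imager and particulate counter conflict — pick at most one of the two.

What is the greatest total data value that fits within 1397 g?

336

By data value per g: radiometer 0.28, UV sensor 0.28, gimbal camera 0.24, LiDAR unit 0.22 lead.
Best packing: radiometer + soil-moisture probe + gimbal camera + UV sensor + particulate counter — 1359 g, 336 total.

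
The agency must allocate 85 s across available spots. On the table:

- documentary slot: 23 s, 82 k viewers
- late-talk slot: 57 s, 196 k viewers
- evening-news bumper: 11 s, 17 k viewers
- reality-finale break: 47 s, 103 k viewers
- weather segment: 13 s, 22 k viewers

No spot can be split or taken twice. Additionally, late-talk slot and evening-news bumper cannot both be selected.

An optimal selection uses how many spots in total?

2

The maximum expected reach within 85 s is 278.
For example documentary slot + late-talk slot achieves it, using 80 s.
All optima have 2 spots.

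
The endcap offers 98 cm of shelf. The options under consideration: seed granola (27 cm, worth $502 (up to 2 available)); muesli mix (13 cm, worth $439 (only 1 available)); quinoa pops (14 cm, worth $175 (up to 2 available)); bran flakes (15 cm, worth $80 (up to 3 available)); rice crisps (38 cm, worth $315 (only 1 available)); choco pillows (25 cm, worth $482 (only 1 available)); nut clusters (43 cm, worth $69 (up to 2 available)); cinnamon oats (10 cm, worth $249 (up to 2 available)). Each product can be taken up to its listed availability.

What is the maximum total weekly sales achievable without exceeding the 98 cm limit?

1941

By weekly sales per cm: muesli mix 33.77, cinnamon oats 24.90, choco pillows 19.28, seed granola 18.59 lead.
A density-first pass picks seed granola + muesli mix + choco pillows + 2×cinnamon oats — 1921 at 85 cm.
The 25 cm tied up in choco pillows is better spent on seed granola — total rises to 1941 (87 cm).
The spare 11 cm is too small for any remaining product, and no exchange beats 1941.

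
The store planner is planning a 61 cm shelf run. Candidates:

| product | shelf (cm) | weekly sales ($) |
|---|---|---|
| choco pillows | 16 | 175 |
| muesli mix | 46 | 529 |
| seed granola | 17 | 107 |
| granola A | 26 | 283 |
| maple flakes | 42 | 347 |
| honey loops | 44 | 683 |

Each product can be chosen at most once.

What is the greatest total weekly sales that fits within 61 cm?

858

Taking choco pillows + honey loops: 60 cm used, 858 in weekly sales.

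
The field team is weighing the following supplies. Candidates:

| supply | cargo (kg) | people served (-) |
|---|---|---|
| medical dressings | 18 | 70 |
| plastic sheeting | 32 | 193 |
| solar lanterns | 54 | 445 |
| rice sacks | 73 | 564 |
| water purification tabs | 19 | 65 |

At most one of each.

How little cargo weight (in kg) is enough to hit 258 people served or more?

Minimise kg subject to total people served ≥ 258.
medical dressings + plastic sheeting reaches 263 using 50 kg.
No combination under 50 kg hits 258.

50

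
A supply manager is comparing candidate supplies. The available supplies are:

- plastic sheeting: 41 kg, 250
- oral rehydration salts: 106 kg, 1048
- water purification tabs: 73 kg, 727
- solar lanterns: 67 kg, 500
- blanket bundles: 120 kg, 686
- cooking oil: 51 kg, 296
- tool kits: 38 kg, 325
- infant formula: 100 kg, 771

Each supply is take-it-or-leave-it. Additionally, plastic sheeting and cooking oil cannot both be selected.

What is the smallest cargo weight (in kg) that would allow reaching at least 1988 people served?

217

Minimise kg subject to total people served ≥ 1988.
oral rehydration salts + water purification tabs + tool kits reaches 2100 using 217 kg.
Any bundle with less than 217 kg falls short of 1988.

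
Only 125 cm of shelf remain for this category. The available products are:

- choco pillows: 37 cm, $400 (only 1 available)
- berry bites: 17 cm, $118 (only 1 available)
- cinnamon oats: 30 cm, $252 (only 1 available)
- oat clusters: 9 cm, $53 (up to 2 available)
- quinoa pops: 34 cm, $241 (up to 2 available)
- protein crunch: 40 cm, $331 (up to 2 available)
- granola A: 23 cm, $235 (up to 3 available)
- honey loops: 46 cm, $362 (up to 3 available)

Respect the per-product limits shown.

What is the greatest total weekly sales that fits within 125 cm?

Density check — choco pillows 10.81, granola A 10.22, cinnamon oats 8.40, protein crunch 8.28 are the best per cm.
Taking choco pillows + berry bites + 3×granola A: 123 cm used, 1223 in weekly sales.
The spare 2 cm is too small for any remaining product, and no exchange beats 1223.

1223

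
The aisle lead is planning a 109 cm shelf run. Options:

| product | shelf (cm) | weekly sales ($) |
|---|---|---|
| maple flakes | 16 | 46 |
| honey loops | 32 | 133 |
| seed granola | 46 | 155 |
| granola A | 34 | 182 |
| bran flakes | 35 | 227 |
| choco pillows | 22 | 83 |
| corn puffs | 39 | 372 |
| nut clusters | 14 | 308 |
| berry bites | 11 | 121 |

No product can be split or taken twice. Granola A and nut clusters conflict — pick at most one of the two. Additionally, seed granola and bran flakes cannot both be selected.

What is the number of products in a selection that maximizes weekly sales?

4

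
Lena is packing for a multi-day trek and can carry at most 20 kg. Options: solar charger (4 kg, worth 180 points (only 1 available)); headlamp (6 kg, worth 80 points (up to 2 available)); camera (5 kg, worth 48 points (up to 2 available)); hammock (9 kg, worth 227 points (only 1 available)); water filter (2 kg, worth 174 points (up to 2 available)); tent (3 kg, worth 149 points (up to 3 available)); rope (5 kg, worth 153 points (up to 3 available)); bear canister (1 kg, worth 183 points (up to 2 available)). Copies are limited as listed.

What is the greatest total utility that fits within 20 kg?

Solar charger + 2×water filter + 3×tent + 2×bear canister uses 19 of the 20 kg and totals 1341.
No other feasible combination exceeds 1341.

1341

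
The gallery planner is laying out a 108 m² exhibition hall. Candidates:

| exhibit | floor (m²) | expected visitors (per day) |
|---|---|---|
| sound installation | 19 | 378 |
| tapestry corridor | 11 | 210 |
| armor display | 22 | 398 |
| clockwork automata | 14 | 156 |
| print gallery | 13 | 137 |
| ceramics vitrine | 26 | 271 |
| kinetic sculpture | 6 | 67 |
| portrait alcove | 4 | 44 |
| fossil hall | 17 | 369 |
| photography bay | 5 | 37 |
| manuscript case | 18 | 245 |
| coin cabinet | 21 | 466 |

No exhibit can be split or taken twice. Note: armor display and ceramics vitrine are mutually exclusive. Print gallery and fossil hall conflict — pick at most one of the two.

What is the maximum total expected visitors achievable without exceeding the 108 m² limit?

2066

Taking sound installation + tapestry corridor + armor display + fossil hall + manuscript case + coin cabinet: 108 m² used, 2066 in expected visitors.
The closest alternative, sound installation + tapestry corridor + armor display + clockwork automata + portrait alcove + fossil hall + coin cabinet, reaches only 2021.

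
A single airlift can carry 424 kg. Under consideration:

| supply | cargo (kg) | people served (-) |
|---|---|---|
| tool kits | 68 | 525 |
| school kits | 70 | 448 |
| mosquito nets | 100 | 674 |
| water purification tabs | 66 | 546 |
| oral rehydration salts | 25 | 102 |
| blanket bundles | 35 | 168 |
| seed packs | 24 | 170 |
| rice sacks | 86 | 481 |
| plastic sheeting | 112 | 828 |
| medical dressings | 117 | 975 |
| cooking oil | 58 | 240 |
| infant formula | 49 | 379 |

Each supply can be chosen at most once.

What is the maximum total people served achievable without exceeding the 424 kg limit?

3269

Taking the top-ratio supplies first gives tool kits + water purification tabs + plastic sheeting + medical dressings + infant formula for 3253 (412 kg).
The 112 kg tied up in plastic sheeting is better spent on mosquito nets + seed packs — total rises to 3269 (424 kg).
No other feasible combination exceeds 3269.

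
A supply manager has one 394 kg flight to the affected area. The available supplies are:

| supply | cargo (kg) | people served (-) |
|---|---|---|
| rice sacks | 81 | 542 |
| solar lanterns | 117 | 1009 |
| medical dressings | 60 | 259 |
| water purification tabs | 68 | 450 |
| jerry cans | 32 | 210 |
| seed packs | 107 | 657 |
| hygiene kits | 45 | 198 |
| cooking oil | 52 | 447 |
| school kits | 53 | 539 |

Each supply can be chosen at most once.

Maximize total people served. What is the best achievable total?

2987

Rice sacks + solar lanterns + water purification tabs + cooking oil + school kits uses 371 of the 394 kg and totals 2987.
The closest alternative, rice sacks + solar lanterns + jerry cans + seed packs + school kits, reaches only 2957.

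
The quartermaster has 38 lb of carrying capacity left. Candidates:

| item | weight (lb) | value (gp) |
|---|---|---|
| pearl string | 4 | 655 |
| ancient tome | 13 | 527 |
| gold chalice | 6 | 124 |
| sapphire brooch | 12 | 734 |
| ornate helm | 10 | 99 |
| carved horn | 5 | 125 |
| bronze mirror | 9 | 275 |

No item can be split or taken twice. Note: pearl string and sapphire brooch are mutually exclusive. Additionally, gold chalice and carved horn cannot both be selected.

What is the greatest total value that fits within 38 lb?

1582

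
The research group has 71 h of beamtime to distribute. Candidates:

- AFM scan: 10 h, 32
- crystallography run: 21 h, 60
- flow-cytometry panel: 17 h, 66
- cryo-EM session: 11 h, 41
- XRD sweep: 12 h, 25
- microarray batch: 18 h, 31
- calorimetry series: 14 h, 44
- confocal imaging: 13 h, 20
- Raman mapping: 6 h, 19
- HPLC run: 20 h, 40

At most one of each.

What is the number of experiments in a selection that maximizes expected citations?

Best achievable expected citations is 230.
One optimal bundle: crystallography run + flow-cytometry panel + cryo-EM session + calorimetry series + Raman mapping (69 h).
Every optimal selection uses 5 experiments.

5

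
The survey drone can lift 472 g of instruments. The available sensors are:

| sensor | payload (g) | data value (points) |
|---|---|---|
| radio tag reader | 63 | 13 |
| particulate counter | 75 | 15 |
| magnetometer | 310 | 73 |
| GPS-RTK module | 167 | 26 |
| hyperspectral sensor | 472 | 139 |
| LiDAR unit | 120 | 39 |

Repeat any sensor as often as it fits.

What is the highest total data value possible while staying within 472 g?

Greedy by ratio would take radio tag reader + 3×LiDAR unit: 423 g used, total 130.
Dropping radio tag reader and 3×LiDAR unit frees 423 g; slotting in hyperspectral sensor (472 g) lifts the total to 139 at 472 g.
That's the maximum — no swap from here does better than 139.

139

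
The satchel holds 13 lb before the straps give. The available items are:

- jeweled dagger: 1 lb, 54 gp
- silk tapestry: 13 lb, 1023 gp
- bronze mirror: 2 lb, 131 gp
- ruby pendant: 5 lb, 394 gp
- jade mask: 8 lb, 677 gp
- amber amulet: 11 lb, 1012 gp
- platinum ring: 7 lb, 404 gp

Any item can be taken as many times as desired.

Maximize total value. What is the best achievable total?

By value per lb: amber amulet 92.00, jade mask 84.62, ruby pendant 78.80, silk tapestry 78.69 lead.
Taking bronze mirror + amber amulet: 13 lb used, 1143 in value.

1143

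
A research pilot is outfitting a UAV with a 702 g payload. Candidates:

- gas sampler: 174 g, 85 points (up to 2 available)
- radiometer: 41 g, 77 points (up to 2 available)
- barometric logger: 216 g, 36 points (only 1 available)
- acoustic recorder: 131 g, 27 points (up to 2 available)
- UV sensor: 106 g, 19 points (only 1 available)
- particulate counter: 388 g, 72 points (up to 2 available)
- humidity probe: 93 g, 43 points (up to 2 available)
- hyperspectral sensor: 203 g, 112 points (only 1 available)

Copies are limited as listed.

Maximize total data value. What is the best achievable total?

437

A density-first pass picks 2×gas sampler + 2×radiometer + hyperspectral sensor — 436 at 633 g.
The 174 g tied up in gas sampler is better spent on 2×humidity probe — total rises to 437 (645 g).
No other feasible combination exceeds 437.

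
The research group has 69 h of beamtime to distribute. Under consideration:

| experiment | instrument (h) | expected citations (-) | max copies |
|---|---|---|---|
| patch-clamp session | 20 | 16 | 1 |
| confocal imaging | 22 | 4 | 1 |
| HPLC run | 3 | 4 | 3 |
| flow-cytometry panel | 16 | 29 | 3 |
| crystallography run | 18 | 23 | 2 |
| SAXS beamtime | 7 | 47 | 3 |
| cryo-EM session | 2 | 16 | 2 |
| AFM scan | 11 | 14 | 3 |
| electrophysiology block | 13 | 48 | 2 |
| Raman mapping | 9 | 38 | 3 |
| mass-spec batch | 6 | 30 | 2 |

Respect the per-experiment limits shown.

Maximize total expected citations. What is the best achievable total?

357

Density check — cryo-EM session 8.00, SAXS beamtime 6.71, mass-spec batch 5.00 are the best per h.
A density-first pass picks HPLC run + 3×SAXS beamtime + 2×cryo-EM session + 3×Raman mapping + 2×mass-spec batch — 351 at 67 h.
Replace HPLC run and Raman mapping with electrophysiology block: the trade gains 6 net, giving 357 at 68 h.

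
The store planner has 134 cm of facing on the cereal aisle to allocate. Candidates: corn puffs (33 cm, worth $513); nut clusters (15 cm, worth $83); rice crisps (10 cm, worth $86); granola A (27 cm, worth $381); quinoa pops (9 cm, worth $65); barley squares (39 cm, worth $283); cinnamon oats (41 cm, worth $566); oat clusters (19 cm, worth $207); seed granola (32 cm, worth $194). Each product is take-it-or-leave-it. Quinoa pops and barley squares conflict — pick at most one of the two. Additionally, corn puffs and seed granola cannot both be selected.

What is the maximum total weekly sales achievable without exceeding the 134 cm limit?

Corn puffs + rice crisps + granola A + cinnamon oats + oat clusters uses 130 of the 134 cm and totals 1753.
The spare 4 cm is too small for any remaining product, and no feasible exchange beats 1753.

1753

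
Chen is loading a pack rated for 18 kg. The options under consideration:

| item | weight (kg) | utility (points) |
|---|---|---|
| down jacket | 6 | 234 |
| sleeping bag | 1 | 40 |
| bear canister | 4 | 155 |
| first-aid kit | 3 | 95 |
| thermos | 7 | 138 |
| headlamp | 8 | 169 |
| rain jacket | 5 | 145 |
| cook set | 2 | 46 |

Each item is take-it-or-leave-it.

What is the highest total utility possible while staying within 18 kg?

629

By utility per kg: sleeping bag 40.00, down jacket 39.00, bear canister 38.75, first-aid kit 31.67 lead.
The ratio heuristic lands on down jacket + sleeping bag + bear canister + first-aid kit + cook set (570) but leaves 2 kg idle.
Dropping sleeping bag and cook set frees 3 kg; slotting in rain jacket (5 kg) lifts the total to 629 at 18 kg.
Runner-up down jacket + sleeping bag + bear canister + rain jacket + cook set tops out at 620.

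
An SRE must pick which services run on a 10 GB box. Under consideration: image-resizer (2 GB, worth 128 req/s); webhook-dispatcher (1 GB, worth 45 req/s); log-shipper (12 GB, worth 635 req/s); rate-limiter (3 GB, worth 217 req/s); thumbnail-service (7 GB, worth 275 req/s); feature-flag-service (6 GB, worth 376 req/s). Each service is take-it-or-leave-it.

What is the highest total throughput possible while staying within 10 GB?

638

Greedy by ratio would take image-resizer + webhook-dispatcher + rate-limiter: 6 GB used, total 390.
Dropping image-resizer frees 2 GB; slotting in feature-flag-service (6 GB) lifts the total to 638 at 10 GB.
An exhaustive check of the 64 subsets confirms 638.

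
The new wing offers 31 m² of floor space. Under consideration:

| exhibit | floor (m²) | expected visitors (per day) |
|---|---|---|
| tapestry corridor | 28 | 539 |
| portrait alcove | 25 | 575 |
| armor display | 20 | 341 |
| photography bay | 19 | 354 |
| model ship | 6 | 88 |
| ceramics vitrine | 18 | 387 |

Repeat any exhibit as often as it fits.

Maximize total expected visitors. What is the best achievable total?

663

By expected visitors per m²: portrait alcove 23.00, ceramics vitrine 21.50, tapestry corridor 19.25, photography bay 18.63 lead.
Portrait alcove + model ship uses 31 of the 31 m² and totals 663.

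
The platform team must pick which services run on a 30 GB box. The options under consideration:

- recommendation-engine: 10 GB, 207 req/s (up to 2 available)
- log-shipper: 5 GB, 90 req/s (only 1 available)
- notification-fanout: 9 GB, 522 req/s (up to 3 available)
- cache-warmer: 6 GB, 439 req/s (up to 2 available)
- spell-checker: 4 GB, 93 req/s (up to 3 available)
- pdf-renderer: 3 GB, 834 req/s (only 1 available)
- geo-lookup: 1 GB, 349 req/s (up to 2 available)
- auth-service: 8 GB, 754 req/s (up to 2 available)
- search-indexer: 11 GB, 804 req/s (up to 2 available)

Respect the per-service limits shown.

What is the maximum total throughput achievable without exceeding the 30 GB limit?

3562

Filling by ratio: cache-warmer + pdf-renderer + 2×geo-lookup + 2×auth-service for 3479, with 3 GB left unused.
The 6 GB tied up in cache-warmer is better spent on notification-fanout — total rises to 3562 (30 GB).
No other feasible combination exceeds 3562.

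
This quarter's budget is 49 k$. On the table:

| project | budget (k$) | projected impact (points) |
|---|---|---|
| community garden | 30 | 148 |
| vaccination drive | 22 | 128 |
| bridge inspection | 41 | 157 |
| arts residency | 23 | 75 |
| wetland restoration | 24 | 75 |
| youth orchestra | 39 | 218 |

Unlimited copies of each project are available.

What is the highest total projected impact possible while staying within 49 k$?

256

Taking 2×vaccination drive: 44 k$ used, 256 in projected impact.
No other feasible combination exceeds 256.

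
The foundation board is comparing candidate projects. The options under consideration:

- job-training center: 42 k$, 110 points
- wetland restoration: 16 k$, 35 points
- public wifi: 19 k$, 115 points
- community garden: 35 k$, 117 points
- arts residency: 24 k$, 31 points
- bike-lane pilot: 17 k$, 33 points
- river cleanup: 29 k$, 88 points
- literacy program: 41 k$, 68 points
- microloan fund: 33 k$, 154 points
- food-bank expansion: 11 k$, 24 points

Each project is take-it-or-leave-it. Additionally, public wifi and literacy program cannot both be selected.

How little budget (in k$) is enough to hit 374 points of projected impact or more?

Minimise k$ subject to total projected impact ≥ 374.
public wifi + community garden + microloan fund reaches 386 using 87 k$.
No combination under 87 k$ hits 374.

87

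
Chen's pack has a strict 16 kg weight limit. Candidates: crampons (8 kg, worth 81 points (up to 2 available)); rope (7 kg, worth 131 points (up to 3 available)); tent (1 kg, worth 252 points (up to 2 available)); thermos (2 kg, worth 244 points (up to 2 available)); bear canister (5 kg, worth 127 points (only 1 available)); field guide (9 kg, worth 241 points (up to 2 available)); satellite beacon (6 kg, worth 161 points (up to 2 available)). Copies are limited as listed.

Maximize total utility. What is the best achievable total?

1233

Ranking by ratio (utility/kg): tent 252.00, thermos 122.00, satellite beacon 26.83, field guide 26.78.
A density-first pass picks 2×tent + 2×thermos + satellite beacon — 1153 at 12 kg.
Dropping satellite beacon frees 6 kg; slotting in field guide (9 kg) lifts the total to 1233 at 15 kg.
Every other selection either busts 16 kg or exceeds an availability limit or fails to beat 1233.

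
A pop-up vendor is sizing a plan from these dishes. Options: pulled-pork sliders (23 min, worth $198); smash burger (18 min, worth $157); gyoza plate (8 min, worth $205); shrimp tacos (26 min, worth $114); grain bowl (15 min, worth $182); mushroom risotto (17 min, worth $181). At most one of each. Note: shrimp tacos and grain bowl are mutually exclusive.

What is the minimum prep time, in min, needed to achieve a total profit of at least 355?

23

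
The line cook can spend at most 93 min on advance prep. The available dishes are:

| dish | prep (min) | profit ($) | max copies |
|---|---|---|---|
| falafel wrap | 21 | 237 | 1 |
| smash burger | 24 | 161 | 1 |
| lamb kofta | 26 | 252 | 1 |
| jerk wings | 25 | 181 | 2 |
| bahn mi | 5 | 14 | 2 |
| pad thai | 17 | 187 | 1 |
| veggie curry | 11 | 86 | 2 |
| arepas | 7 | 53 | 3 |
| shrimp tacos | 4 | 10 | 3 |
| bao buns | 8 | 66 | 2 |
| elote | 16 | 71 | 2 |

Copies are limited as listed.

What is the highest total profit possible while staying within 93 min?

901

Density check — falafel wrap 11.29, pad thai 11.00, lamb kofta 9.69, bao buns 8.25 are the best per min.
The ratio heuristic lands on falafel wrap + lamb kofta + pad thai + veggie curry + 2×bao buns (894) but leaves 2 min idle.
Dropping veggie curry and bao buns frees 19 min; slotting in 3×arepas (21 min) lifts the total to 901 at 93 min.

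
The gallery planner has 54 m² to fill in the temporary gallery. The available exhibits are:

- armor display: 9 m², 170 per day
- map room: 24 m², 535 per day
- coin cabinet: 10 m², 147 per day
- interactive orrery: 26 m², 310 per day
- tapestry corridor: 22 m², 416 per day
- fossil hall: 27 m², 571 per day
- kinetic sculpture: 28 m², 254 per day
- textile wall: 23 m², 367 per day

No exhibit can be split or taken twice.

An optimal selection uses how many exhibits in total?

2

Best achievable expected visitors is 1106.
For example map room + fossil hall achieves it, using 51 m².
Any selection reaching 1106 contains exactly 2 exhibits.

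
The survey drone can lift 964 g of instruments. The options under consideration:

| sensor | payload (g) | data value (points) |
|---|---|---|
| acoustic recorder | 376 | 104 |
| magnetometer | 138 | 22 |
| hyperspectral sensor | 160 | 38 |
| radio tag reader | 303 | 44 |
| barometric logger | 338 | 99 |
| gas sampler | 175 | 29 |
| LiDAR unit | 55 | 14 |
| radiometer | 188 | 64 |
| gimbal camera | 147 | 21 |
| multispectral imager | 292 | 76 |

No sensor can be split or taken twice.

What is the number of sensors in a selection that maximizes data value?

Optimal total is 281.
acoustic recorder + barometric logger + LiDAR unit + radiometer hits 281 at 957 g.
Any selection reaching 281 contains exactly 4 sensors.

4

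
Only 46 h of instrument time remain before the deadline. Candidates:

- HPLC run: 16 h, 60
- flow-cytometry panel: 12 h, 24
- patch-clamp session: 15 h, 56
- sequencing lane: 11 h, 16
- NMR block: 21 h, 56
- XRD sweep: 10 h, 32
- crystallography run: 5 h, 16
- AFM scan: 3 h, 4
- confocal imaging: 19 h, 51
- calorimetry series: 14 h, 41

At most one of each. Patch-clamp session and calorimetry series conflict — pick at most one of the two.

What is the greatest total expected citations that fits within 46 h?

Density check — HPLC run 3.75, patch-clamp session 3.73, XRD sweep 3.20 are the best per h.
The ratio ordering already packs tightly: HPLC run + patch-clamp session + XRD sweep + crystallography run, 46 h, 164.
Next best is HPLC run + patch-clamp session + XRD sweep + AFM scan at 152 (44 h) — short by 12.

164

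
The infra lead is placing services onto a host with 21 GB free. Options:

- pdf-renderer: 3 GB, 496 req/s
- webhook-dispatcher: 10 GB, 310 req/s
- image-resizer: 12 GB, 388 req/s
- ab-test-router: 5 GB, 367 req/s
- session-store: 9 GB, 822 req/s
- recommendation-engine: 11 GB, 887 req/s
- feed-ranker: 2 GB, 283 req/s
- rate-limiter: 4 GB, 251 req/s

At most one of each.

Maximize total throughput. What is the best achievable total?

2033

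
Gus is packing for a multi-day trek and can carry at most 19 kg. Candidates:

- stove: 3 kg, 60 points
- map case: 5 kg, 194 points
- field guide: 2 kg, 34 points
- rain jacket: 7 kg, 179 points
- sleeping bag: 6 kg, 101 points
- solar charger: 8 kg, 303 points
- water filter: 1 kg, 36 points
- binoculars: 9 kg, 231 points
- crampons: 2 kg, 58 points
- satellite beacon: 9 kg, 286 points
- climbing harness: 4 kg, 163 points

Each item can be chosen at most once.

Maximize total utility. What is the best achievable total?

718

Greedy by ratio would take map case + solar charger + water filter + climbing harness: 18 kg used, total 696.
The 1 kg tied up in water filter is better spent on crampons — total rises to 718 (19 kg).
No other feasible combination exceeds 718.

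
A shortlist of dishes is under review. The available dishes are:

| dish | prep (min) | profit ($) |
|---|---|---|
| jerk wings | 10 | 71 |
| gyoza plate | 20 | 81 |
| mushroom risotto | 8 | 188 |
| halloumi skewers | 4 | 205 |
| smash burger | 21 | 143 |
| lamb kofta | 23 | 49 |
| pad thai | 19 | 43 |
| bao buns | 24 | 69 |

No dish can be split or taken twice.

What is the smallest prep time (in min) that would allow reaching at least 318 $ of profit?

12

Look for the lowest-prep combination reaching 318.
mushroom risotto + halloumi skewers: 393 profit at 12 min.
Any bundle with less than 12 min falls short of 318.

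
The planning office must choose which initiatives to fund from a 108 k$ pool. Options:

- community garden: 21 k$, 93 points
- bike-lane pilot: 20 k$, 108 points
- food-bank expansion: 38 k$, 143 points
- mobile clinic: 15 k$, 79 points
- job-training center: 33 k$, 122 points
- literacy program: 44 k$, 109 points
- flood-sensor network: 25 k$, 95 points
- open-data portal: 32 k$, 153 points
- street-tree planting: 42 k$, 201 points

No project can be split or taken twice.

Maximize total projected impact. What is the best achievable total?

497

Density check — bike-lane pilot 5.40, mobile clinic 5.27, street-tree planting 4.79 are the best per k$.
Filling by ratio: community garden + bike-lane pilot + mobile clinic + street-tree planting for 481, with 10 k$ left unused.
Replace mobile clinic with flood-sensor network: the trade gains 16 net, giving 497 at 108 k$.
No other feasible combination exceeds 497.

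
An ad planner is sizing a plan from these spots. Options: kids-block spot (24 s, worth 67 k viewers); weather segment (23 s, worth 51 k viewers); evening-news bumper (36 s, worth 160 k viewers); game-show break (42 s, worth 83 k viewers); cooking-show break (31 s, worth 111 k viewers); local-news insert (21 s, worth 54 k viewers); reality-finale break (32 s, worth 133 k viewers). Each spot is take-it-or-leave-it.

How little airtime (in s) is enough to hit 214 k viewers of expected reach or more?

Look for the lowest-airtime combination reaching 214.
Taking evening-news bumper + local-news insert gives 214 (≥ 214) for 57 s.
Below 57 s the best achievable stays under 214.

57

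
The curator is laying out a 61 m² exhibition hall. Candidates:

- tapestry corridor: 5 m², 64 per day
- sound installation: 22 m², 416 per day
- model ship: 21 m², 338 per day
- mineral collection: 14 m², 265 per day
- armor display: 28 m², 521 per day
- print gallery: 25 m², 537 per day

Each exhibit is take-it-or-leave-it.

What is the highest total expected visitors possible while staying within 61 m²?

1218

Ranking by ratio (expected visitors/m²): print gallery 21.48, mineral collection 18.93, sound installation 18.91, armor display 18.61.
Sound installation + mineral collection + print gallery uses 61 of the 61 m² and totals 1218.
Nothing else within 61 m² beats 1218.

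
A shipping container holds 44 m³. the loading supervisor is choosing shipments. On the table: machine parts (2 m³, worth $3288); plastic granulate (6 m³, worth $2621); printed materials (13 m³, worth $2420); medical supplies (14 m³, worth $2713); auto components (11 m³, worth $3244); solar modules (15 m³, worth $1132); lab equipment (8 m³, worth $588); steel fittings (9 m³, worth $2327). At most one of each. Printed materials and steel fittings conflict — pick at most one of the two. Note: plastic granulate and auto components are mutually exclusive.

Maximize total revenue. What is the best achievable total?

12160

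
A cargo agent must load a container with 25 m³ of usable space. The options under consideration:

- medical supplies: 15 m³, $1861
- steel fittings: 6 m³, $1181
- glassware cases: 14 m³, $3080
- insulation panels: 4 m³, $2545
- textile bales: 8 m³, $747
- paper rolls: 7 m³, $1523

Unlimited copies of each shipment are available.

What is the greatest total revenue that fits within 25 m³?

15270

Density check — insulation panels 636.25, glassware cases 220.00, paper rolls 217.57 are the best per m³.
Best packing: 6×insulation panels — 24 m³, 15270 total.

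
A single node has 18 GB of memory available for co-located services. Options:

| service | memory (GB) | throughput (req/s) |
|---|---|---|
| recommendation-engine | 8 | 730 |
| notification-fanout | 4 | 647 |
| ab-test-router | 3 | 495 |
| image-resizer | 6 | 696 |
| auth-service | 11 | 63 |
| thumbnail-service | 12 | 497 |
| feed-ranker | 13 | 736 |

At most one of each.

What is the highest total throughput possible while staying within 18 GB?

2073

Density check — ab-test-router 165.00, notification-fanout 161.75, image-resizer 116.00, recommendation-engine 91.25 are the best per GB.
Taking the top-ratio services first gives notification-fanout + ab-test-router + image-resizer for 1838 (13 GB).
Dropping ab-test-router frees 3 GB; slotting in recommendation-engine (8 GB) lifts the total to 2073 at 18 GB.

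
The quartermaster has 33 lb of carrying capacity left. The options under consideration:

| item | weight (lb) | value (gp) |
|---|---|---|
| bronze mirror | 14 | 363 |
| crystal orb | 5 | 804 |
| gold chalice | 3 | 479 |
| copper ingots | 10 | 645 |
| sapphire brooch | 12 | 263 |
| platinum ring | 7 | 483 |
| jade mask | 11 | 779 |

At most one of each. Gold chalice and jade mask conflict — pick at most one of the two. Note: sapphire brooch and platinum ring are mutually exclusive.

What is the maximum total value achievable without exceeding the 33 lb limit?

2711

Crystal orb + copper ingots + platinum ring + jade mask uses 33 of the 33 lb and totals 2711.
An exhaustive check of the 128 subsets confirms 2711.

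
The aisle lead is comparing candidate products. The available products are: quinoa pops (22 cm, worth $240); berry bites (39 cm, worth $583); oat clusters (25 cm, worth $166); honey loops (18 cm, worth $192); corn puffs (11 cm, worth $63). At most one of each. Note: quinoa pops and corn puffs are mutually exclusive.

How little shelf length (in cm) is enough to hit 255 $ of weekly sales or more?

29

Minimise cm subject to total weekly sales ≥ 255.
Taking honey loops + corn puffs gives 255 (≥ 255) for 29 cm.
Any bundle with less than 29 cm falls short of 255.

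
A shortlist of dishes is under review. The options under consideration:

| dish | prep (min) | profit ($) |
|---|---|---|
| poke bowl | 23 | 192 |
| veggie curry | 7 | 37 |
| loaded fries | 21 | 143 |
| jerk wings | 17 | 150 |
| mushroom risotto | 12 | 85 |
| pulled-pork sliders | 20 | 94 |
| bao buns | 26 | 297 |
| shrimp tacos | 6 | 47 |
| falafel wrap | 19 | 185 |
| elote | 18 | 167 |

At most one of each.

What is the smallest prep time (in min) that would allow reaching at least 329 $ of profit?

32

Need the lightest bundle worth ≥ 329.
Taking bao buns + shrimp tacos gives 344 (≥ 329) for 32 min.
Below 32 min the best achievable stays under 329.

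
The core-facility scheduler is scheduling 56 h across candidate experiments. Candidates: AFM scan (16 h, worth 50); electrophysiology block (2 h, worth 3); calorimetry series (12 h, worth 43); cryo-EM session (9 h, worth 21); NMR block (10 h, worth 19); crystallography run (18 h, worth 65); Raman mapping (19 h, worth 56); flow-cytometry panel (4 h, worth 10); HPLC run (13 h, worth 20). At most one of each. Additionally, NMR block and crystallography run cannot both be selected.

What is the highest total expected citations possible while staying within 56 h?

A density-first pass picks AFM scan + electrophysiology block + calorimetry series + crystallography run + flow-cytometry panel — 171 at 52 h.
The 6 h tied up in electrophysiology block and flow-cytometry panel is better spent on cryo-EM session — total rises to 179 (55 h).
Every other selection either busts 56 h or breaks a pairing rule or fails to beat 179.

179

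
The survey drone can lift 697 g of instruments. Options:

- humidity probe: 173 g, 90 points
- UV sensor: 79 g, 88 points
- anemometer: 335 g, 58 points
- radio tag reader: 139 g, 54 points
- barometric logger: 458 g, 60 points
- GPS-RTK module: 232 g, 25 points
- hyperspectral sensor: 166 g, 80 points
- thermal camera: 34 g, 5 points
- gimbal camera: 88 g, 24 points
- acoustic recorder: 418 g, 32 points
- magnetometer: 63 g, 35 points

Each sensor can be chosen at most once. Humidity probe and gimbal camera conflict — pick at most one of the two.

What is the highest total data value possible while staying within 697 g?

Ranking by ratio (data value/g): UV sensor 1.11, magnetometer 0.56, humidity probe 0.52.
Taking humidity probe + UV sensor + radio tag reader + hyperspectral sensor + thermal camera + magnetometer: 654 g used, 352 in data value.

352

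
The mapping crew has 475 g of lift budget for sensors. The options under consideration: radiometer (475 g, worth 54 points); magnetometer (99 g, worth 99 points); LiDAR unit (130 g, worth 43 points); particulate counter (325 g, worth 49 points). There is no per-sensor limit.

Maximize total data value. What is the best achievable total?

396

Taking 4×magnetometer: 396 g used, 396 in data value.
That's the maximum — no swap from here does better than 396.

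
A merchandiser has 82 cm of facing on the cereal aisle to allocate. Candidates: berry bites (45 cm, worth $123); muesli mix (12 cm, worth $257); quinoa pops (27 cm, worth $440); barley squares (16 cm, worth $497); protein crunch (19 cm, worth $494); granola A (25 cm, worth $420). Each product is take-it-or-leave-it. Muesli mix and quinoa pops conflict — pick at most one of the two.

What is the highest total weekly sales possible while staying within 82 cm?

1668

Density check — barley squares 31.06, protein crunch 26.00, muesli mix 21.42 are the best per cm.
The ratio ordering already packs tightly: muesli mix + barley squares + protein crunch + granola A, 72 cm, 1668.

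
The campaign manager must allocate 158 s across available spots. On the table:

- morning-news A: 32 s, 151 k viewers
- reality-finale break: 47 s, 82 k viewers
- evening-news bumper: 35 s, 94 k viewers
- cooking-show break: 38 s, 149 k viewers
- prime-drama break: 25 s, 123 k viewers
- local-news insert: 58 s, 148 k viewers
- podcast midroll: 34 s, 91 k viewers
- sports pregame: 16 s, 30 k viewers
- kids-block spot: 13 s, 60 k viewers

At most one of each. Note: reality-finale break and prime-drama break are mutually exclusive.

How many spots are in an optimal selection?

The maximum expected reach within 158 s is 604.
For example morning-news A + cooking-show break + prime-drama break + podcast midroll + sports pregame + kids-block spot achieves it, using 158 s.
All optima have 6 spots.

6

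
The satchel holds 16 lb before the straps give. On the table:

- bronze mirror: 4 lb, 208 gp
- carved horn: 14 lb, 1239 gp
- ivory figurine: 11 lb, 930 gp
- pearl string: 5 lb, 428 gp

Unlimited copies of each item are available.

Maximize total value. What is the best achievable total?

Filling by ratio: carved horn for 1239, with 2 lb left unused.
Replace carved horn with ivory figurine + pearl string: the trade gains 119 net, giving 1358 at 16 lb.
No other feasible combination exceeds 1358.

1358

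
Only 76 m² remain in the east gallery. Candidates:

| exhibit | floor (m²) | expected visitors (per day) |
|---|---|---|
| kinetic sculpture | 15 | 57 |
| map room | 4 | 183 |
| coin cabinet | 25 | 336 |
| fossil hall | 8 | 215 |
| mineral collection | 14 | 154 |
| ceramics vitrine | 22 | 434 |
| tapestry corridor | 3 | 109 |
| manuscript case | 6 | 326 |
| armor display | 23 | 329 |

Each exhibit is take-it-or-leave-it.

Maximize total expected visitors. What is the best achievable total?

Density check — manuscript case 54.33, map room 45.75, tapestry corridor 36.33 are the best per m².
Filling by ratio: map room + fossil hall + ceramics vitrine + tapestry corridor + manuscript case + armor display for 1596, with 10 m² left unused.
Replace armor display with coin cabinet: the trade gains 7 net, giving 1603 at 68 m².
An exhaustive check of the 512 subsets confirms 1603.

1603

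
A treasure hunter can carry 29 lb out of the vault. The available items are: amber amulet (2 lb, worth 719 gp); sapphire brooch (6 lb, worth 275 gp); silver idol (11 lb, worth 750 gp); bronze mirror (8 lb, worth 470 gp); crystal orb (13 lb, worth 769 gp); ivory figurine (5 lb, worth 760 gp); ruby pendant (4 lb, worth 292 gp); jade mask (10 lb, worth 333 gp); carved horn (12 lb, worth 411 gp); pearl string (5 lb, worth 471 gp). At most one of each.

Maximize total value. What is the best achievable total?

3011

Density check — amber amulet 359.50, ivory figurine 152.00, pearl string 94.20 are the best per lb.
Greedy by ratio would take amber amulet + silver idol + ivory figurine + ruby pendant + pearl string: 27 lb used, total 2992.
Dropping silver idol frees 11 lb; slotting in crystal orb (13 lb) lifts the total to 3011 at 29 lb.
Runner-up amber amulet + silver idol + ivory figurine + ruby pendant + pearl string tops out at 2992.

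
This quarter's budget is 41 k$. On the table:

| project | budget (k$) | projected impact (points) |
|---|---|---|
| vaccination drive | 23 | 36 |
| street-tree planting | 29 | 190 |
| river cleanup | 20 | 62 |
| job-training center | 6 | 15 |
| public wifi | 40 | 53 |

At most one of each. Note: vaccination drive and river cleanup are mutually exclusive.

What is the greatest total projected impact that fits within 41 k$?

205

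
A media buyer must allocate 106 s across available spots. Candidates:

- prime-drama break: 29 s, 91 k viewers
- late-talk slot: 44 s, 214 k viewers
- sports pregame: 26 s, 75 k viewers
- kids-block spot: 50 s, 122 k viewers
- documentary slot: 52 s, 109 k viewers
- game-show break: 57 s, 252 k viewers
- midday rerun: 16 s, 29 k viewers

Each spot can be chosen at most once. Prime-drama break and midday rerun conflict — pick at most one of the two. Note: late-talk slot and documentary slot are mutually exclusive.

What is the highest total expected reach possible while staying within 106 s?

466

Density check — late-talk slot 4.86, game-show break 4.42, prime-drama break 3.14, sports pregame 2.88 are the best per s.
Late-talk slot + game-show break uses 101 of the 106 s and totals 466.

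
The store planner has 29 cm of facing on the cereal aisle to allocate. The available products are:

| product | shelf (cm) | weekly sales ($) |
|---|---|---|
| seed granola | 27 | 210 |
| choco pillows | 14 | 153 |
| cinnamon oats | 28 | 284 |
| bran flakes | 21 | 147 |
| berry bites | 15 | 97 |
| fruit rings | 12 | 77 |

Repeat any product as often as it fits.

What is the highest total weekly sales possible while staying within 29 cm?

2×choco pillows uses 28 of the 29 cm and totals 306.

306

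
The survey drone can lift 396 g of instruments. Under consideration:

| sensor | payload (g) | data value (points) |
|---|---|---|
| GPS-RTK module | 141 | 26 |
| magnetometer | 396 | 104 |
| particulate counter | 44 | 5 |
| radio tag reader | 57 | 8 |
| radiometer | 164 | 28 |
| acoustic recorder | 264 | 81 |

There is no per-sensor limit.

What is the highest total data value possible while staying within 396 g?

104

By data value per g: acoustic recorder 0.31, magnetometer 0.26, GPS-RTK module 0.18 lead.
Greedy by ratio would take 2×radio tag reader + acoustic recorder: 378 g used, total 97.
The 378 g tied up in 2×radio tag reader and acoustic recorder is better spent on magnetometer — total rises to 104 (396 g).
Every other selection either busts 396 g or fails to beat 104.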